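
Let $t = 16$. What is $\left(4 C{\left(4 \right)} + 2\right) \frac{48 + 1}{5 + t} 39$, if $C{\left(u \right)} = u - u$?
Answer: $182$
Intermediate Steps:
$C{\left(u \right)} = 0$
$\left(4 C{\left(4 \right)} + 2\right) \frac{48 + 1}{5 + t} 39 = \left(4 \cdot 0 + 2\right) \frac{48 + 1}{5 + 16} \cdot 39 = \left(0 + 2\right) \frac{49}{21} \cdot 39 = 2 \cdot 49 \cdot \frac{1}{21} \cdot 39 = 2 \cdot \frac{7}{3} \cdot 39 = \frac{14}{3} \cdot 39 = 182$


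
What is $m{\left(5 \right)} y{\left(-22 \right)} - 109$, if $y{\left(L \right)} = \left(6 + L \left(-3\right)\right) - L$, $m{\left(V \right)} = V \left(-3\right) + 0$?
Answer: $-1519$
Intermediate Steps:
$m{\left(V \right)} = - 3 V$ ($m{\left(V \right)} = - 3 V + 0 = - 3 V$)
$y{\left(L \right)} = 6 - 4 L$ ($y{\left(L \right)} = \left(6 - 3 L\right) - L = 6 - 4 L$)
$m{\left(5 \right)} y{\left(-22 \right)} - 109 = \left(-3\right) 5 \left(6 - -88\right) - 109 = - 15 \left(6 + 88\right) - 109 = \left(-15\right) 94 - 109 = -1410 - 109 = -1519$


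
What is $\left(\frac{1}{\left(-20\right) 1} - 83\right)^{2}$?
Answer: $\frac{2758921}{400} \approx 6897.3$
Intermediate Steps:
$\left(\frac{1}{\left(-20\right) 1} - 83\right)^{2} = \left(\frac{1}{-20} - 83\right)^{2} = \left(- \frac{1}{20} - 83\right)^{2} = \left(- \frac{1661}{20}\right)^{2} = \frac{2758921}{400}$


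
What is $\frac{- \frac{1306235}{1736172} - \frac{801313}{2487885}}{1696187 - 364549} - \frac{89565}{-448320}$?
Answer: $\frac{1431012096120941207933}{7162998202738436224320} \approx 0.19978$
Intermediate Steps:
$\frac{- \frac{1306235}{1736172} - \frac{801313}{2487885}}{1696187 - 364549} - \frac{89565}{-448320} = \frac{\left(-1306235\right) \frac{1}{1736172} - \frac{801313}{2487885}}{1696187 - 364549} - - \frac{5971}{29888} = \frac{- \frac{1306235}{1736172} - \frac{801313}{2487885}}{1331638} + \frac{5971}{29888} = \left(- \frac{1546993218937}{1439798758740}\right) \frac{1}{1331638} + \frac{5971}{29888} = - \frac{1546993218937}{1917290739491016120} + \frac{5971}{29888} = \frac{1431012096120941207933}{7162998202738436224320}$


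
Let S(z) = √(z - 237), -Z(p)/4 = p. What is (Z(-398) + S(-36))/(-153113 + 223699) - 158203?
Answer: -5583457683/35293 + I*√273/70586 ≈ -1.582e+5 + 0.00023408*I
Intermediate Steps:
Z(p) = -4*p
S(z) = √(-237 + z)
(Z(-398) + S(-36))/(-153113 + 223699) - 158203 = (-4*(-398) + √(-237 - 36))/(-153113 + 223699) - 158203 = (1592 + √(-273))/70586 - 158203 = (1592 + I*√273)*(1/70586) - 158203 = (796/35293 + I*√273/70586) - 158203 = -5583457683/35293 + I*√273/70586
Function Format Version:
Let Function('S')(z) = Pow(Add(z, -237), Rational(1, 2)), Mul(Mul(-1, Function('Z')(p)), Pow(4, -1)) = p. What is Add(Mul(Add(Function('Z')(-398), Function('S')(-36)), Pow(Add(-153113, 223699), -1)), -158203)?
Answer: Add(Rational(-5583457683, 35293), Mul(Rational(1, 70586), I, Pow(273, Rational(1, 2)))) ≈ Add(-1.5820e+5, Mul(0.00023408, I))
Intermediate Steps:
Function('Z')(p) = Mul(-4, p)
Function('S')(z) = Pow(Add(-237, z), Rational(1, 2))
Add(Mul(Add(Function('Z')(-398), Function('S')(-36)), Pow(Add(-153113, 223699), -1)), -158203) = Add(Mul(Add(Mul(-4, -398), Pow(Add(-237, -36), Rational(1, 2))), Pow(Add(-153113, 223699), -1)), -158203) = Add(Mul(Add(1592, Pow(-273, Rational(1, 2))), Pow(70586, -1)), -158203) = Add(Mul(Add(1592, Mul(I, Pow(273, Rational(1, 2)))), Rational(1, 70586)), -158203) = Add(Add(Rational(796, 35293), Mul(Rational(1, 70586), I, Pow(273, Rational(1, 2)))), -158203) = Add(Rational(-5583457683, 35293), Mul(Rational(1, 70586), I, Pow(273, Rational(1, 2))))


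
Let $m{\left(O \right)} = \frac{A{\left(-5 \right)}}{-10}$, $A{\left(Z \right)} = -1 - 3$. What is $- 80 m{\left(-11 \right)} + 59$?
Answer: $27$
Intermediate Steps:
$A{\left(Z \right)} = -4$ ($A{\left(Z \right)} = -1 - 3 = -4$)
$m{\left(O \right)} = \frac{2}{5}$ ($m{\left(O \right)} = - \frac{4}{-10} = \left(-4\right) \left(- \frac{1}{10}\right) = \frac{2}{5}$)
$- 80 m{\left(-11 \right)} + 59 = \left(-80\right) \frac{2}{5} + 59 = -32 + 59 = 27$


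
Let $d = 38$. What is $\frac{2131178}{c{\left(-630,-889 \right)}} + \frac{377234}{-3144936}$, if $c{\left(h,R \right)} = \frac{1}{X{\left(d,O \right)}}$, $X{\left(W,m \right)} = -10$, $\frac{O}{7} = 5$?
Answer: $- \frac{33512092261657}{1572468} \approx -2.1312 \cdot 10^{7}$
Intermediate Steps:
$O = 35$ ($O = 7 \cdot 5 = 35$)
$c{\left(h,R \right)} = - \frac{1}{10}$ ($c{\left(h,R \right)} = \frac{1}{-10} = - \frac{1}{10}$)
$\frac{2131178}{c{\left(-630,-889 \right)}} + \frac{377234}{-3144936} = \frac{2131178}{- \frac{1}{10}} + \frac{377234}{-3144936} = 2131178 \left(-10\right) + 377234 \left(- \frac{1}{3144936}\right) = -21311780 - \frac{188617}{1572468} = - \frac{33512092261657}{1572468}$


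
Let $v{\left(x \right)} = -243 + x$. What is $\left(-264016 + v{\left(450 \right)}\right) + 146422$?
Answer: $-117387$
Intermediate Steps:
$\left(-264016 + v{\left(450 \right)}\right) + 146422 = \left(-264016 + \left(-243 + 450\right)\right) + 146422 = \left(-264016 + 207\right) + 146422 = -263809 + 146422 = -117387$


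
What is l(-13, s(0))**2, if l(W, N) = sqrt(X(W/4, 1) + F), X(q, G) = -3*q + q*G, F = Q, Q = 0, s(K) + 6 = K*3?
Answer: 13/2 ≈ 6.5000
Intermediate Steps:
s(K) = -6 + 3*K (s(K) = -6 + K*3 = -6 + 3*K)
F = 0
X(q, G) = -3*q + G*q
l(W, N) = sqrt(2)*sqrt(-W)/2 (l(W, N) = sqrt((W/4)*(-3 + 1) + 0) = sqrt((W*(1/4))*(-2) + 0) = sqrt((W/4)*(-2) + 0) = sqrt(-W/2 + 0) = sqrt(-W/2) = sqrt(2)*sqrt(-W)/2)
l(-13, s(0))**2 = (sqrt(2)*sqrt(-1*(-13))/2)**2 = (sqrt(2)*sqrt(13)/2)**2 = (sqrt(26)/2)**2 = 13/2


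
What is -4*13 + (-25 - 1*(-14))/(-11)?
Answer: -51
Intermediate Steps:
-4*13 + (-25 - 1*(-14))/(-11) = -52 + (-25 + 14)*(-1/11) = -52 - 11*(-1/11) = -52 + 1 = -51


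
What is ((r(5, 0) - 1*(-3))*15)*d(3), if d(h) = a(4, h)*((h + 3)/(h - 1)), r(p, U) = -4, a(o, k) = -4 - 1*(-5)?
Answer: -45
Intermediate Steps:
a(o, k) = 1 (a(o, k) = -4 + 5 = 1)
d(h) = (3 + h)/(-1 + h) (d(h) = 1*((h + 3)/(h - 1)) = 1*((3 + h)/(-1 + h)) = (3 + h)/(-1 + h))
((r(5, 0) - 1*(-3))*15)*d(3) = ((-4 - 1*(-3))*15)*((3 + 3)/(-1 + 3)) = ((-4 + 3)*15)*(6/2) = (-1*15)*((1/2)*6) = -15*3 = -45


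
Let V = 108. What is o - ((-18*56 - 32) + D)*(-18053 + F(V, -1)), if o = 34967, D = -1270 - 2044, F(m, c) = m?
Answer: -78097563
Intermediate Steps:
D = -3314
o - ((-18*56 - 32) + D)*(-18053 + F(V, -1)) = 34967 - ((-18*56 - 32) - 3314)*(-18053 + 108) = 34967 - ((-1008 - 32) - 3314)*(-17945) = 34967 - (-1040 - 3314)*(-17945) = 34967 - (-4354)*(-17945) = 34967 - 1*78132530 = 34967 - 78132530 = -78097563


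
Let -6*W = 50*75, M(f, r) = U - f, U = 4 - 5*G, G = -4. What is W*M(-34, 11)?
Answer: -36250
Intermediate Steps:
U = 24 (U = 4 - 5*(-4) = 4 + 20 = 24)
M(f, r) = 24 - f
W = -625 (W = -25*75/3 = -⅙*3750 = -625)
W*M(-34, 11) = -625*(24 - 1*(-34)) = -625*(24 + 34) = -625*58 = -36250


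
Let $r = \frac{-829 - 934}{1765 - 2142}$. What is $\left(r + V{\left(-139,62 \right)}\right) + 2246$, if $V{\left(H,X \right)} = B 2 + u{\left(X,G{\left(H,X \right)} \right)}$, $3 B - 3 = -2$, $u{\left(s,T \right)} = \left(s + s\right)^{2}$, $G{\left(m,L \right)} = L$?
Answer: $\frac{19936525}{1131} \approx 17627.0$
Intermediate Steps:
$u{\left(s,T \right)} = 4 s^{2}$ ($u{\left(s,T \right)} = \left(2 s\right)^{2} = 4 s^{2}$)
$B = \frac{1}{3}$ ($B = 1 + \frac{1}{3} \left(-2\right) = 1 - \frac{2}{3} = \frac{1}{3} \approx 0.33333$)
$r = \frac{1763}{377}$ ($r = - \frac{1763}{-377} = \left(-1763\right) \left(- \frac{1}{377}\right) = \frac{1763}{377} \approx 4.6764$)
$V{\left(H,X \right)} = \frac{2}{3} + 4 X^{2}$ ($V{\left(H,X \right)} = \frac{1}{3} \cdot 2 + 4 X^{2} = \frac{2}{3} + 4 X^{2}$)
$\left(r + V{\left(-139,62 \right)}\right) + 2246 = \left(\frac{1763}{377} + \left(\frac{2}{3} + 4 \cdot 62^{2}\right)\right) + 2246 = \left(\frac{1763}{377} + \left(\frac{2}{3} + 4 \cdot 3844\right)\right) + 2246 = \left(\frac{1763}{377} + \left(\frac{2}{3} + 15376\right)\right) + 2246 = \left(\frac{1763}{377} + \frac{46130}{3}\right) + 2246 = \frac{17396299}{1131} + 2246 = \frac{19936525}{1131}$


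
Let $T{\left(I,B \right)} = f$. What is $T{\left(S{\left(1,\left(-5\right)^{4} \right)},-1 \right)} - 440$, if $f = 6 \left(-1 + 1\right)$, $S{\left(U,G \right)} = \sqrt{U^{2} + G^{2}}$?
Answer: $-440$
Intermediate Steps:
$S{\left(U,G \right)} = \sqrt{G^{2} + U^{2}}$
$f = 0$ ($f = 6 \cdot 0 = 0$)
$T{\left(I,B \right)} = 0$
$T{\left(S{\left(1,\left(-5\right)^{4} \right)},-1 \right)} - 440 = 0 - 440 = -440$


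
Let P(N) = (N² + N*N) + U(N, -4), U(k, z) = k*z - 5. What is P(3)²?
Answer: 1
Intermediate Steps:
U(k, z) = -5 + k*z
P(N) = -5 - 4*N + 2*N² (P(N) = (N² + N*N) + (-5 + N*(-4)) = (N² + N²) + (-5 - 4*N) = 2*N² + (-5 - 4*N) = -5 - 4*N + 2*N²)
P(3)² = (-5 - 4*3 + 2*3²)² = (-5 - 12 + 2*9)² = (-5 - 12 + 18)² = 1² = 1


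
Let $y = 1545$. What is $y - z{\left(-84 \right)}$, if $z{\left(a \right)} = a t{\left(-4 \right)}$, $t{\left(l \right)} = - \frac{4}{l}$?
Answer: $1629$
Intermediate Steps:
$z{\left(a \right)} = a$ ($z{\left(a \right)} = a \left(- \frac{4}{-4}\right) = a \left(\left(-4\right) \left(- \frac{1}{4}\right)\right) = a 1 = a$)
$y - z{\left(-84 \right)} = 1545 - -84 = 1545 + 84 = 1629$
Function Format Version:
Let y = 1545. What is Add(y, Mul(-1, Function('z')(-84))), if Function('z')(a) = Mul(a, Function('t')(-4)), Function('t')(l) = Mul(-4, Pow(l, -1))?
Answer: 1629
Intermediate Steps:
Function('z')(a) = a (Function('z')(a) = Mul(a, Mul(-4, Pow(-4, -1))) = Mul(a, Mul(-4, Rational(-1, 4))) = Mul(a, 1) = a)
Add(y, Mul(-1, Function('z')(-84))) = Add(1545, Mul(-1, -84)) = Add(1545, 84) = 1629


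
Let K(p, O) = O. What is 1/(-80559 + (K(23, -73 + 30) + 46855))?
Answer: -1/33747 ≈ -2.9632e-5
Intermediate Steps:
1/(-80559 + (K(23, -73 + 30) + 46855)) = 1/(-80559 + ((-73 + 30) + 46855)) = 1/(-80559 + (-43 + 46855)) = 1/(-80559 + 46812) = 1/(-33747) = -1/33747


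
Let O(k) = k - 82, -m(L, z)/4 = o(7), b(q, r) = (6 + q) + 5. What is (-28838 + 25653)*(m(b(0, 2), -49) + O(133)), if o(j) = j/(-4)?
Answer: -184730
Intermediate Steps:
o(j) = -j/4 (o(j) = j*(-¼) = -j/4)
b(q, r) = 11 + q
m(L, z) = 7 (m(L, z) = -(-1)*7 = -4*(-7/4) = 7)
O(k) = -82 + k
(-28838 + 25653)*(m(b(0, 2), -49) + O(133)) = (-28838 + 25653)*(7 + (-82 + 133)) = -3185*(7 + 51) = -3185*58 = -184730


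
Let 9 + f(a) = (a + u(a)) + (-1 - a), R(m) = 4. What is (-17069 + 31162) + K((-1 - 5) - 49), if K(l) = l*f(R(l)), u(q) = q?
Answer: 14423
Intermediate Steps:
f(a) = -10 + a (f(a) = -9 + ((a + a) + (-1 - a)) = -9 + (2*a + (-1 - a)) = -9 + (-1 + a) = -10 + a)
K(l) = -6*l (K(l) = l*(-10 + 4) = l*(-6) = -6*l)
(-17069 + 31162) + K((-1 - 5) - 49) = (-17069 + 31162) - 6*((-1 - 5) - 49) = 14093 - 6*(-6 - 49) = 14093 - 6*(-55) = 14093 + 330 = 14423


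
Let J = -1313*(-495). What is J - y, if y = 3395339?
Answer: -2745404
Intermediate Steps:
J = 649935
J - y = 649935 - 1*3395339 = 649935 - 3395339 = -2745404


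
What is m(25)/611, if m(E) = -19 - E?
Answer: -44/611 ≈ -0.072013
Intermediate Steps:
m(25)/611 = (-19 - 1*25)/611 = (-19 - 25)*(1/611) = -44*1/611 = -44/611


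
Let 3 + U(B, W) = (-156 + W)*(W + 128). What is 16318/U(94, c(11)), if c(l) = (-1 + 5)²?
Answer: -16318/20163 ≈ -0.80930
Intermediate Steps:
c(l) = 16 (c(l) = 4² = 16)
U(B, W) = -3 + (-156 + W)*(128 + W) (U(B, W) = -3 + (-156 + W)*(W + 128) = -3 + (-156 + W)*(128 + W))
16318/U(94, c(11)) = 16318/(-19971 + 16² - 28*16) = 16318/(-19971 + 256 - 448) = 16318/(-20163) = 16318*(-1/20163) = -16318/20163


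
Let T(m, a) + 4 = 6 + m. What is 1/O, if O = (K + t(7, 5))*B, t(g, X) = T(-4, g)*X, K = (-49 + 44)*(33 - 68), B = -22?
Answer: -1/3630 ≈ -0.00027548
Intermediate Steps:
T(m, a) = 2 + m (T(m, a) = -4 + (6 + m) = 2 + m)
K = 175 (K = -5*(-35) = 175)
t(g, X) = -2*X (t(g, X) = (2 - 4)*X = -2*X)
O = -3630 (O = (175 - 2*5)*(-22) = (175 - 10)*(-22) = 165*(-22) = -3630)
1/O = 1/(-3630) = -1/3630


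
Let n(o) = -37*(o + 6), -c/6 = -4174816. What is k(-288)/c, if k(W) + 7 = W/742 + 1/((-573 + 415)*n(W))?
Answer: -4518736223/15320411081885952 ≈ -2.9495e-7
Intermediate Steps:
c = 25048896 (c = -6*(-4174816) = 25048896)
n(o) = -222 - 37*o (n(o) = -37*(6 + o) = -222 - 37*o)
k(W) = -7 - 1/(158*(-222 - 37*W)) + W/742 (k(W) = -7 + (W/742 + 1/((-573 + 415)*(-222 - 37*W))) = -7 + (W*(1/742) + 1/((-158)*(-222 - 37*W))) = -7 + (W/742 - 1/(158*(-222 - 37*W))) = -7 + (-1/(158*(-222 - 37*W)) + W/742) = -7 - 1/(158*(-222 - 37*W)) + W/742)
k(-288)/c = ((371 + 2923*(-5194 - 288)*(6 - 288))/(2168866*(6 - 288)))/25048896 = ((1/2168866)*(371 + 2923*(-5482)*(-282))/(-282))*(1/25048896) = ((1/2168866)*(-1/282)*(371 + 4518735852))*(1/25048896) = ((1/2168866)*(-1/282)*4518736223)*(1/25048896) = -4518736223/611620212*1/25048896 = -4518736223/15320411081885952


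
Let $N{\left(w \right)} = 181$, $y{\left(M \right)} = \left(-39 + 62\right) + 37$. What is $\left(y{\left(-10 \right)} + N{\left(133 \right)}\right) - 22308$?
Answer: $-22067$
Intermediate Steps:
$y{\left(M \right)} = 60$ ($y{\left(M \right)} = 23 + 37 = 60$)
$\left(y{\left(-10 \right)} + N{\left(133 \right)}\right) - 22308 = \left(60 + 181\right) - 22308 = 241 - 22308 = -22067$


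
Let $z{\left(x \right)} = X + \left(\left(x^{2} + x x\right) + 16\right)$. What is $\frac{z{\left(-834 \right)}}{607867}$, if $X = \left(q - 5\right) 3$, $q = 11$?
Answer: $\frac{1391146}{607867} \approx 2.2886$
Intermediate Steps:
$X = 18$ ($X = \left(11 - 5\right) 3 = 6 \cdot 3 = 18$)
$z{\left(x \right)} = 34 + 2 x^{2}$ ($z{\left(x \right)} = 18 + \left(\left(x^{2} + x x\right) + 16\right) = 18 + \left(\left(x^{2} + x^{2}\right) + 16\right) = 18 + \left(2 x^{2} + 16\right) = 18 + \left(16 + 2 x^{2}\right) = 34 + 2 x^{2}$)
$\frac{z{\left(-834 \right)}}{607867} = \frac{34 + 2 \left(-834\right)^{2}}{607867} = \left(34 + 2 \cdot 695556\right) \frac{1}{607867} = \left(34 + 1391112\right) \frac{1}{607867} = 1391146 \cdot \frac{1}{607867} = \frac{1391146}{607867}$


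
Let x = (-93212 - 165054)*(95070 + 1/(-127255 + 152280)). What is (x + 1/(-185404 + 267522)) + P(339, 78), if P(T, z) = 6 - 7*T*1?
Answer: -50457208731878674013/2055002950 ≈ -2.4553e+10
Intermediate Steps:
P(T, z) = 6 - 7*T
x = -614447549473766/25025 (x = -258266*(95070 + 1/25025) = -258266*2379126751/25025 = -614447549473766/25025 ≈ -2.4553e+10)
(x + 1/(-185404 + 267522)) + P(339, 78) = (-614447549473766/25025 + 1/(-185404 + 267522)) + (6 - 7*339) = (-614447549473766/25025 + 1/82118) + (6 - 2373) = (-614447549473766/25025 + 1/82118) - 2367 = -50457203867686691363/2055002950 - 2367 = -50457208731878674013/2055002950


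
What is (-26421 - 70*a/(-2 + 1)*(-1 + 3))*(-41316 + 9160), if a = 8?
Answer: 813578956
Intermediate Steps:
(-26421 - 70*a/(-2 + 1)*(-1 + 3))*(-41316 + 9160) = (-26421 - 70*8/(-2 + 1)*(-1 + 3))*(-41316 + 9160) = (-26421 - 70*8/(-1)*2)*(-32156) = (-26421 - 70*(-1*8)*2)*(-32156) = (-26421 - (-560)*2)*(-32156) = (-26421 - 70*(-16))*(-32156) = (-26421 + 1120)*(-32156) = -25301*(-32156) = 813578956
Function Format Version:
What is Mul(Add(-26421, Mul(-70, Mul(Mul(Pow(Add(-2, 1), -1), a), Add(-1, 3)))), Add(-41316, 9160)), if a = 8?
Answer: 813578956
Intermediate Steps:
Mul(Add(-26421, Mul(-70, Mul(Mul(Pow(Add(-2, 1), -1), a), Add(-1, 3)))), Add(-41316, 9160)) = Mul(Add(-26421, Mul(-70, Mul(Mul(Pow(Add(-2, 1), -1), 8), Add(-1, 3)))), Add(-41316, 9160)) = Mul(Add(-26421, Mul(-70, Mul(Mul(Pow(-1, -1), 8), 2))), -32156) = Mul(Add(-26421, Mul(-70, Mul(Mul(-1, 8), 2))), -32156) = Mul(Add(-26421, Mul(-70, Mul(-8, 2))), -32156) = Mul(Add(-26421, Mul(-70, -16)), -32156) = Mul(Add(-26421, 1120), -32156) = Mul(-25301, -32156) = 813578956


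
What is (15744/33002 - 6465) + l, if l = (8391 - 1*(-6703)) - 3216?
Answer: 89327785/16501 ≈ 5413.5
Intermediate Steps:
l = 11878 (l = (8391 + 6703) - 3216 = 15094 - 3216 = 11878)
(15744/33002 - 6465) + l = (15744/33002 - 6465) + 11878 = (15744*(1/33002) - 6465) + 11878 = (7872/16501 - 6465) + 11878 = -106671093/16501 + 11878 = 89327785/16501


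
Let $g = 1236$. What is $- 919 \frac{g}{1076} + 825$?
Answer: $- \frac{62046}{269} \approx -230.65$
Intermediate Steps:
$- 919 \frac{g}{1076} + 825 = - 919 \cdot \frac{1236}{1076} + 825 = - 919 \cdot 1236 \cdot \frac{1}{1076} + 825 = \left(-919\right) \frac{309}{269} + 825 = - \frac{283971}{269} + 825 = - \frac{62046}{269}$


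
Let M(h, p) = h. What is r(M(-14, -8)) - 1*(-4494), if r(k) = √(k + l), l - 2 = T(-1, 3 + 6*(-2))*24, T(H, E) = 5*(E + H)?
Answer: 4494 + 2*I*√303 ≈ 4494.0 + 34.814*I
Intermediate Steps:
T(H, E) = 5*E + 5*H
l = -1198 (l = 2 + (5*(3 + 6*(-2)) + 5*(-1))*24 = 2 + (5*(3 - 12) - 5)*24 = 2 + (5*(-9) - 5)*24 = 2 + (-45 - 5)*24 = 2 - 50*24 = 2 - 1200 = -1198)
r(k) = √(-1198 + k) (r(k) = √(k - 1198) = √(-1198 + k))
r(M(-14, -8)) - 1*(-4494) = √(-1198 - 14) - 1*(-4494) = √(-1212) + 4494 = 2*I*√303 + 4494 = 4494 + 2*I*√303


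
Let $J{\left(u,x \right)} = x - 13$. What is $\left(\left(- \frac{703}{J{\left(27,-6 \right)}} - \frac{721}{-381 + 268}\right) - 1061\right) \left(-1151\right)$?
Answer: $\frac{132354641}{113} \approx 1.1713 \cdot 10^{6}$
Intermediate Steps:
$J{\left(u,x \right)} = -13 + x$ ($J{\left(u,x \right)} = x - 13 = -13 + x$)
$\left(\left(- \frac{703}{J{\left(27,-6 \right)}} - \frac{721}{-381 + 268}\right) - 1061\right) \left(-1151\right) = \left(\left(- \frac{703}{-13 - 6} - \frac{721}{-381 + 268}\right) - 1061\right) \left(-1151\right) = \left(\left(- \frac{703}{-19} - \frac{721}{-113}\right) - 1061\right) \left(-1151\right) = \left(\left(\left(-703\right) \left(- \frac{1}{19}\right) - - \frac{721}{113}\right) - 1061\right) \left(-1151\right) = \left(\left(37 + \frac{721}{113}\right) - 1061\right) \left(-1151\right) = \left(\frac{4902}{113} - 1061\right) \left(-1151\right) = \left(- \frac{114991}{113}\right) \left(-1151\right) = \frac{132354641}{113}$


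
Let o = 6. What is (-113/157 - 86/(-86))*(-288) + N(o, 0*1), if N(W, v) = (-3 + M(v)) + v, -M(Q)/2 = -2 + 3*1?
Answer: -13457/157 ≈ -85.713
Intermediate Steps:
M(Q) = -2 (M(Q) = -2*(-2 + 3*1) = -2*(-2 + 3) = -2*1 = -2)
N(W, v) = -5 + v (N(W, v) = (-3 - 2) + v = -5 + v)
(-113/157 - 86/(-86))*(-288) + N(o, 0*1) = (-113/157 - 86/(-86))*(-288) + (-5 + 0*1) = (-113*1/157 - 86*(-1/86))*(-288) + (-5 + 0) = (-113/157 + 1)*(-288) - 5 = (44/157)*(-288) - 5 = -12672/157 - 5 = -13457/157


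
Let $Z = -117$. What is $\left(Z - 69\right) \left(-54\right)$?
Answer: $10044$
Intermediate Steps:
$\left(Z - 69\right) \left(-54\right) = \left(-117 - 69\right) \left(-54\right) = \left(-186\right) \left(-54\right) = 10044$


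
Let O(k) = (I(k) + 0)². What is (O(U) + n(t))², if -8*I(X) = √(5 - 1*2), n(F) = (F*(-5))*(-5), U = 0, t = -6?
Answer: 92102409/4096 ≈ 22486.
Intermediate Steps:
n(F) = 25*F (n(F) = -5*F*(-5) = 25*F)
I(X) = -√3/8 (I(X) = -√(5 - 1*2)/8 = -√(5 - 2)/8 = -√3/8)
O(k) = 3/64 (O(k) = (-√3/8 + 0)² = (-√3/8)² = 3/64)
(O(U) + n(t))² = (3/64 + 25*(-6))² = (3/64 - 150)² = (-9597/64)² = 92102409/4096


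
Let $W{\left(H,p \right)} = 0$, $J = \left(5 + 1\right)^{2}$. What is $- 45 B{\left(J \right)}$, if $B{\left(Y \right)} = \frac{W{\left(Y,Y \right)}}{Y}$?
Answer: $0$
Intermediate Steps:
$J = 36$ ($J = 6^{2} = 36$)
$B{\left(Y \right)} = 0$ ($B{\left(Y \right)} = \frac{0}{Y} = 0$)
$- 45 B{\left(J \right)} = \left(-45\right) 0 = 0$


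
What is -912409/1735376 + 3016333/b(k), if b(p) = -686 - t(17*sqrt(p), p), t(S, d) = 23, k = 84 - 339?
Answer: -5235118794189/1230381584 ≈ -4254.9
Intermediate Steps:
k = -255
b(p) = -709 (b(p) = -686 - 1*23 = -686 - 23 = -709)
-912409/1735376 + 3016333/b(k) = -912409/1735376 + 3016333/(-709) = -912409*1/1735376 + 3016333*(-1/709) = -912409/1735376 - 3016333/709 = -5235118794189/1230381584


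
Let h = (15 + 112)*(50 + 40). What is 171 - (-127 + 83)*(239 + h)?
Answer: 513607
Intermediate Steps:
h = 11430 (h = 127*90 = 11430)
171 - (-127 + 83)*(239 + h) = 171 - (-127 + 83)*(239 + 11430) = 171 - (-44)*11669 = 171 - 1*(-513436) = 171 + 513436 = 513607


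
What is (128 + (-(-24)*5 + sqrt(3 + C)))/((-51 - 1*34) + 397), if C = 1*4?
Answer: 31/39 + sqrt(7)/312 ≈ 0.80335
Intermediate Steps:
C = 4
(128 + (-(-24)*5 + sqrt(3 + C)))/((-51 - 1*34) + 397) = (128 + (-(-24)*5 + sqrt(3 + 4)))/((-51 - 1*34) + 397) = (128 + (-8*(-15) + sqrt(7)))/((-51 - 34) + 397) = (128 + (120 + sqrt(7)))/(-85 + 397) = (248 + sqrt(7))/312 = (248 + sqrt(7))*(1/312) = 31/39 + sqrt(7)/312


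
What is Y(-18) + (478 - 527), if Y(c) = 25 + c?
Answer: -42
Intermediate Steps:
Y(-18) + (478 - 527) = (25 - 18) + (478 - 527) = 7 - 49 = -42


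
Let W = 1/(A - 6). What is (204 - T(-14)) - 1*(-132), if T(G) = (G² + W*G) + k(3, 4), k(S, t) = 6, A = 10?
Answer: 275/2 ≈ 137.50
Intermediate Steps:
W = ¼ (W = 1/(10 - 6) = 1/4 = ¼ ≈ 0.25000)
T(G) = 6 + G² + G/4 (T(G) = (G² + G/4) + 6 = 6 + G² + G/4)
(204 - T(-14)) - 1*(-132) = (204 - (6 + (-14)² + (¼)*(-14))) - 1*(-132) = (204 - (6 + 196 - 7/2)) + 132 = (204 - 1*397/2) + 132 = (204 - 397/2) + 132 = 11/2 + 132 = 275/2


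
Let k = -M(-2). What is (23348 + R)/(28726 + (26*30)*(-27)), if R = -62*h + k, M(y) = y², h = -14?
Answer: 12106/3833 ≈ 3.1584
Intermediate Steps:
k = -4 (k = -1*(-2)² = -1*4 = -4)
R = 864 (R = -62*(-14) - 4 = 868 - 4 = 864)
(23348 + R)/(28726 + (26*30)*(-27)) = (23348 + 864)/(28726 + (26*30)*(-27)) = 24212/(28726 + 780*(-27)) = 24212/(28726 - 21060) = 24212/7666 = 24212*(1/7666) = 12106/3833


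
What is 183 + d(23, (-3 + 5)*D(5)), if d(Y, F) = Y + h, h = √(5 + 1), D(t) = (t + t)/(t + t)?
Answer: 206 + √6 ≈ 208.45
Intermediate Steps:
D(t) = 1 (D(t) = (2*t)/((2*t)) = (2*t)*(1/(2*t)) = 1)
h = √6 ≈ 2.4495
d(Y, F) = Y + √6
183 + d(23, (-3 + 5)*D(5)) = 183 + (23 + √6) = 206 + √6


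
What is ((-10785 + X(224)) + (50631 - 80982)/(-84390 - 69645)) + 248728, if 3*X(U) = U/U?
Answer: 12217210567/51345 ≈ 2.3794e+5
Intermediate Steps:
X(U) = 1/3 (X(U) = (U/U)/3 = (1/3)*1 = 1/3)
((-10785 + X(224)) + (50631 - 80982)/(-84390 - 69645)) + 248728 = ((-10785 + 1/3) + (50631 - 80982)/(-84390 - 69645)) + 248728 = (-32354/3 - 30351/(-154035)) + 248728 = (-32354/3 - 30351*(-1/154035)) + 248728 = (-32354/3 + 10117/51345) + 248728 = -553728593/51345 + 248728 = 12217210567/51345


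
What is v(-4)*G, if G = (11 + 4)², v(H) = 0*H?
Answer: 0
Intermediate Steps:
v(H) = 0
G = 225 (G = 15² = 225)
v(-4)*G = 0*225 = 0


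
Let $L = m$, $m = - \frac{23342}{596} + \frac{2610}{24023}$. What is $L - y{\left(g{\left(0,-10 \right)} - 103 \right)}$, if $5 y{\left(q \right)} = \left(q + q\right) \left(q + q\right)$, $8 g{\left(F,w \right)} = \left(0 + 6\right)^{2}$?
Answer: $- \frac{279225938151}{35794270} \approx -7800.9$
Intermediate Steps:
$g{\left(F,w \right)} = \frac{9}{2}$ ($g{\left(F,w \right)} = \frac{\left(0 + 6\right)^{2}}{8} = \frac{6^{2}}{8} = \frac{1}{8} \cdot 36 = \frac{9}{2}$)
$m = - \frac{279594653}{7158854}$ ($m = \left(-23342\right) \frac{1}{596} + 2610 \cdot \frac{1}{24023} = - \frac{11671}{298} + \frac{2610}{24023} = - \frac{279594653}{7158854} \approx -39.056$)
$L = - \frac{279594653}{7158854} \approx -39.056$
$y{\left(q \right)} = \frac{4 q^{2}}{5}$ ($y{\left(q \right)} = \frac{\left(q + q\right) \left(q + q\right)}{5} = \frac{2 q 2 q}{5} = \frac{4 q^{2}}{5}$)
$L - y{\left(g{\left(0,-10 \right)} - 103 \right)} = - \frac{279594653}{7158854} - \frac{4 \left(\frac{9}{2} - 103\right)^{2}}{5} = - \frac{279594653}{7158854} - \frac{4 \left(- \frac{197}{2}\right)^{2}}{5} = - \frac{279594653}{7158854} - \frac{4}{5} \cdot \frac{38809}{4} = - \frac{279594653}{7158854} - \frac{38809}{5} = - \frac{279225938151}{35794270}$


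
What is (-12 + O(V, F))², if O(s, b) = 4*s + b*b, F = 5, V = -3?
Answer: 1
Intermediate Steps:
O(s, b) = b² + 4*s (O(s, b) = 4*s + b² = b² + 4*s)
(-12 + O(V, F))² = (-12 + (5² + 4*(-3)))² = (-12 + (25 - 12))² = (-12 + 13)² = 1² = 1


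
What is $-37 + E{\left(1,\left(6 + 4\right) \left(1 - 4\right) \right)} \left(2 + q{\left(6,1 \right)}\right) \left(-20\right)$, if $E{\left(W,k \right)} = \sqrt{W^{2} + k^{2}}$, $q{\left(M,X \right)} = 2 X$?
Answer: $-37 - 80 \sqrt{901} \approx -2438.3$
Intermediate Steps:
$-37 + E{\left(1,\left(6 + 4\right) \left(1 - 4\right) \right)} \left(2 + q{\left(6,1 \right)}\right) \left(-20\right) = -37 + \sqrt{1^{2} + \left(\left(6 + 4\right) \left(1 - 4\right)\right)^{2}} \left(2 + 2 \cdot 1\right) \left(-20\right) = -37 + \sqrt{1 + \left(10 \left(-3\right)\right)^{2}} \left(2 + 2\right) \left(-20\right) = -37 + \sqrt{1 + \left(-30\right)^{2}} \cdot 4 \left(-20\right) = -37 + \sqrt{1 + 900} \cdot 4 \left(-20\right) = -37 + \sqrt{901} \cdot 4 \left(-20\right) = -37 + 4 \sqrt{901} \left(-20\right) = -37 - 80 \sqrt{901}$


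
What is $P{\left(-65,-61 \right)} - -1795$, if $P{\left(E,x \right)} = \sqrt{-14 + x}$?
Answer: $1795 + 5 i \sqrt{3} \approx 1795.0 + 8.6602 i$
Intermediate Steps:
$P{\left(-65,-61 \right)} - -1795 = \sqrt{-14 - 61} - -1795 = \sqrt{-75} + 1795 = 5 i \sqrt{3} + 1795 = 1795 + 5 i \sqrt{3}$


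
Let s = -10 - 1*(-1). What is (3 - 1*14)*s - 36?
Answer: 63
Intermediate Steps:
s = -9 (s = -10 + 1 = -9)
(3 - 1*14)*s - 36 = (3 - 1*14)*(-9) - 36 = (3 - 14)*(-9) - 36 = -11*(-9) - 36 = 99 - 36 = 63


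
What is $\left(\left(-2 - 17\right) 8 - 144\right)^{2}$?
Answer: $87616$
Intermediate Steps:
$\left(\left(-2 - 17\right) 8 - 144\right)^{2} = \left(\left(-19\right) 8 - 144\right)^{2} = \left(-152 - 144\right)^{2} = \left(-296\right)^{2} = 87616$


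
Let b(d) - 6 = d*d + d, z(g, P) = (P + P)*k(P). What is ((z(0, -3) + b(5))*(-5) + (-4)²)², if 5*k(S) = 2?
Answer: 23104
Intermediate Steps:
k(S) = ⅖ (k(S) = (⅕)*2 = ⅖)
z(g, P) = 4*P/5 (z(g, P) = (P + P)*(⅖) = (2*P)*(⅖) = 4*P/5)
b(d) = 6 + d + d² (b(d) = 6 + (d*d + d) = 6 + (d² + d) = 6 + (d + d²) = 6 + d + d²)
((z(0, -3) + b(5))*(-5) + (-4)²)² = (((⅘)*(-3) + (6 + 5 + 5²))*(-5) + (-4)²)² = ((-12/5 + (6 + 5 + 25))*(-5) + 16)² = ((-12/5 + 36)*(-5) + 16)² = ((168/5)*(-5) + 16)² = (-168 + 16)² = (-152)² = 23104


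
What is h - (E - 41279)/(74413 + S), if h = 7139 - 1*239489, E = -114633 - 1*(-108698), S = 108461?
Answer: -7081787781/30479 ≈ -2.3235e+5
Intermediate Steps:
E = -5935 (E = -114633 + 108698 = -5935)
h = -232350 (h = 7139 - 239489 = -232350)
h - (E - 41279)/(74413 + S) = -232350 - (-5935 - 41279)/(74413 + 108461) = -232350 - (-47214)/182874 = -232350 - 1*(-7869/30479) = -232350 + 7869/30479 = -7081787781/30479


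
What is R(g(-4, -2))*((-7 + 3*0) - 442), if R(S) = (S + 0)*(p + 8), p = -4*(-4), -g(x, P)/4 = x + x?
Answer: -344832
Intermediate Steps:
g(x, P) = -8*x (g(x, P) = -4*(x + x) = -8*x)
p = 16
R(S) = 24*S (R(S) = (S + 0)*(16 + 8) = S*24 = 24*S)
R(g(-4, -2))*((-7 + 3*0) - 442) = (24*(-8*(-4)))*((-7 + 3*0) - 442) = (24*32)*((-7 + 0) - 442) = 768*(-7 - 442) = 768*(-449) = -344832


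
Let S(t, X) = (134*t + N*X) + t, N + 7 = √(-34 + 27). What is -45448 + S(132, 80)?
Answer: -28188 + 80*I*√7 ≈ -28188.0 + 211.66*I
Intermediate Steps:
N = -7 + I*√7 (N = -7 + √(-34 + 27) = -7 + √(-7) = -7 + I*√7 ≈ -7.0 + 2.6458*I)
S(t, X) = 135*t + X*(-7 + I*√7) (S(t, X) = (134*t + (-7 + I*√7)*X) + t = (134*t + X*(-7 + I*√7)) + t = 135*t + X*(-7 + I*√7))
-45448 + S(132, 80) = -45448 + (135*132 - 1*80*(7 - I*√7)) = -45448 + (17820 + (-560 + 80*I*√7)) = -45448 + (17260 + 80*I*√7) = -28188 + 80*I*√7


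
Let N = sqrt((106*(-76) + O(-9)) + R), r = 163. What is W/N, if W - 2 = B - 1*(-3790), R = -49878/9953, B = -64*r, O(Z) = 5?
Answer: 6640*I*sqrt(798046280393)/80181481 ≈ 73.979*I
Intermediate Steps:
B = -10432 (B = -64*163 = -10432)
R = -49878/9953 (R = -49878*1/9953 = -49878/9953 ≈ -5.0114)
W = -6640 (W = 2 + (-10432 - 1*(-3790)) = 2 + (-10432 + 3790) = 2 - 6642 = -6640)
N = I*sqrt(798046280393)/9953 (N = sqrt((106*(-76) + 5) - 49878/9953) = sqrt((-8056 + 5) - 49878/9953) = sqrt(-8051 - 49878/9953) = sqrt(-80181481/9953) = I*sqrt(798046280393)/9953 ≈ 89.755*I)
W/N = -6640*(-I*sqrt(798046280393)/80181481) = -(-6640)*I*sqrt(798046280393)/80181481 = 6640*I*sqrt(798046280393)/80181481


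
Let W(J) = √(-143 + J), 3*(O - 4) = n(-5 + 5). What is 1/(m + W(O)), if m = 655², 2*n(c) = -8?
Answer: 1287075/552187352296 - I*√1263/552187352296 ≈ 2.3309e-6 - 6.436e-11*I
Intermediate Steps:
n(c) = -4 (n(c) = (½)*(-8) = -4)
O = 8/3 (O = 4 + (⅓)*(-4) = 4 - 4/3 = 8/3 ≈ 2.6667)
m = 429025
1/(m + W(O)) = 1/(429025 + √(-143 + 8/3)) = 1/(429025 + √(-421/3)) = 1/(429025 + I*√1263/3)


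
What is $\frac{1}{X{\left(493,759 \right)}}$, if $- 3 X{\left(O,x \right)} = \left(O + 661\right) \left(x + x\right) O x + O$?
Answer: $- \frac{3}{655490309857} \approx -4.5767 \cdot 10^{-12}$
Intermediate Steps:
$X{\left(O,x \right)} = - \frac{O}{3} - \frac{2 O x^{2} \left(661 + O\right)}{3}$ ($X{\left(O,x \right)} = - \frac{\left(O + 661\right) \left(x + x\right) O x + O}{3} = - \frac{\left(661 + O\right) 2 x O x + O}{3} = - \frac{2 x \left(661 + O\right) O x + O}{3} = - \frac{2 O x \left(661 + O\right) x + O}{3} = - \frac{2 O x^{2} \left(661 + O\right) + O}{3} = - \frac{O + 2 O x^{2} \left(661 + O\right)}{3} = - \frac{O}{3} - \frac{2 O x^{2} \left(661 + O\right)}{3}$)
$\frac{1}{X{\left(493,759 \right)}} = \frac{1}{\left(- \frac{1}{3}\right) 493 \left(1 + 1322 \cdot 759^{2} + 2 \cdot 493 \cdot 759^{2}\right)} = \frac{1}{\left(- \frac{1}{3}\right) 493 \left(1 + 1322 \cdot 576081 + 2 \cdot 493 \cdot 576081\right)} = \frac{1}{\left(- \frac{1}{3}\right) 493 \left(1 + 761579082 + 568015866\right)} = \frac{1}{\left(- \frac{1}{3}\right) 493 \cdot 1329594949} = \frac{1}{- \frac{655490309857}{3}} = - \frac{3}{655490309857}$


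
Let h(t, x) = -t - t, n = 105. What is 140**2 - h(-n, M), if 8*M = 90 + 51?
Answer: 19390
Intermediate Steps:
M = 141/8 (M = (90 + 51)/8 = (1/8)*141 = 141/8 ≈ 17.625)
h(t, x) = -2*t
140**2 - h(-n, M) = 140**2 - (-2)*(-1*105) = 19600 - (-2)*(-105) = 19600 - 1*210 = 19600 - 210 = 19390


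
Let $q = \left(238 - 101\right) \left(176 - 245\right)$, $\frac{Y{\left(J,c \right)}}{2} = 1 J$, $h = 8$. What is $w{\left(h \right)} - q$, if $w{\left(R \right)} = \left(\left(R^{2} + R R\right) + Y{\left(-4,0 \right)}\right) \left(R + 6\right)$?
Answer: $11133$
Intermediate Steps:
$Y{\left(J,c \right)} = 2 J$ ($Y{\left(J,c \right)} = 2 \cdot 1 J = 2 J$)
$w{\left(R \right)} = \left(-8 + 2 R^{2}\right) \left(6 + R\right)$ ($w{\left(R \right)} = \left(\left(R^{2} + R R\right) + 2 \left(-4\right)\right) \left(R + 6\right) = \left(\left(R^{2} + R^{2}\right) - 8\right) \left(6 + R\right) = \left(2 R^{2} - 8\right) \left(6 + R\right) = \left(-8 + 2 R^{2}\right) \left(6 + R\right)$)
$q = -9453$ ($q = 137 \left(-69\right) = -9453$)
$w{\left(h \right)} - q = \left(-48 - 64 + 2 \cdot 8^{3} + 12 \cdot 8^{2}\right) - -9453 = \left(-48 - 64 + 2 \cdot 512 + 12 \cdot 64\right) + 9453 = \left(-48 - 64 + 1024 + 768\right) + 9453 = 1680 + 9453 = 11133$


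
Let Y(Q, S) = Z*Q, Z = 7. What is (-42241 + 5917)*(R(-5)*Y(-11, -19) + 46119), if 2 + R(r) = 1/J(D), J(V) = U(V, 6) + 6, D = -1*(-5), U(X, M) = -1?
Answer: -8401305312/5 ≈ -1.6803e+9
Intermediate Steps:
D = 5
Y(Q, S) = 7*Q
J(V) = 5 (J(V) = -1 + 6 = 5)
R(r) = -9/5 (R(r) = -2 + 1/5 = -9/5)
(-42241 + 5917)*(R(-5)*Y(-11, -19) + 46119) = (-42241 + 5917)*(-63*(-11)/5 + 46119) = -36324*(-9/5*(-77) + 46119) = -36324*(693/5 + 46119) = -36324*231288/5 = -8401305312/5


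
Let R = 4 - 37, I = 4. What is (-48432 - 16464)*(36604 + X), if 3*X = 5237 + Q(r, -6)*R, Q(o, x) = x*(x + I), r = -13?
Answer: -2480173696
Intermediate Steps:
R = -33
Q(o, x) = x*(4 + x) (Q(o, x) = x*(x + 4) = x*(4 + x))
X = 4841/3 (X = (5237 - 6*(4 - 6)*(-33))/3 = (5237 - 6*(-2)*(-33))/3 = (5237 + 12*(-33))/3 = (5237 - 396)/3 = (1/3)*4841 = 4841/3 ≈ 1613.7)
(-48432 - 16464)*(36604 + X) = (-48432 - 16464)*(36604 + 4841/3) = -64896*114653/3 = -2480173696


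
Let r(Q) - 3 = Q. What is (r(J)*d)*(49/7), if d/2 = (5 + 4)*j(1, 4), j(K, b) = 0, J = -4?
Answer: 0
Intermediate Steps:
r(Q) = 3 + Q
d = 0 (d = 2*((5 + 4)*0) = 2*(9*0) = 2*0 = 0)
(r(J)*d)*(49/7) = ((3 - 4)*0)*(49/7) = (-1*0)*(49*(1/7)) = 0*7 = 0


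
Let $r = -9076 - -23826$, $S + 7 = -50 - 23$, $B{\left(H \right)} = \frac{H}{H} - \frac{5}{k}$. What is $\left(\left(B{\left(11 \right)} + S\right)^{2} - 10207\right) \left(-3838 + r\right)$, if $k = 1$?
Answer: $-34383712$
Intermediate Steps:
$B{\left(H \right)} = -4$ ($B{\left(H \right)} = \frac{H}{H} - \frac{5}{1} = 1 - 5 = -4$)
$S = -80$ ($S = -7 - 73 = -80$)
$r = 14750$ ($r = -9076 + 23826 = 14750$)
$\left(\left(B{\left(11 \right)} + S\right)^{2} - 10207\right) \left(-3838 + r\right) = \left(\left(-4 - 80\right)^{2} - 10207\right) \left(-3838 + 14750\right) = \left(\left(-84\right)^{2} - 10207\right) 10912 = \left(7056 - 10207\right) 10912 = \left(-3151\right) 10912 = -34383712$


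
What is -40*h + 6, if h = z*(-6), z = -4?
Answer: -954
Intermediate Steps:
h = 24 (h = -4*(-6) = 24)
-40*h + 6 = -40*24 + 6 = -960 + 6 = -954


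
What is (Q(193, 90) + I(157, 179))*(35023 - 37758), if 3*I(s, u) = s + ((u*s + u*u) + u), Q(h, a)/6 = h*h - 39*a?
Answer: -608794590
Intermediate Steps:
Q(h, a) = -234*a + 6*h² (Q(h, a) = 6*(h*h - 39*a) = 6*(h² - 39*a) = -234*a + 6*h²)
I(s, u) = s/3 + u/3 + u²/3 + s*u/3 (I(s, u) = (s + ((u*s + u*u) + u))/3 = (s + ((s*u + u²) + u))/3 = (s + ((u² + s*u) + u))/3 = (s + (u + u² + s*u))/3 = (s + u + u² + s*u)/3 = s/3 + u/3 + u²/3 + s*u/3)
(Q(193, 90) + I(157, 179))*(35023 - 37758) = ((-234*90 + 6*193²) + ((⅓)*157 + (⅓)*179 + (⅓)*179² + (⅓)*157*179))*(35023 - 37758) = ((-21060 + 6*37249) + (157/3 + 179/3 + (⅓)*32041 + 28103/3))*(-2735) = ((-21060 + 223494) + (157/3 + 179/3 + 32041/3 + 28103/3))*(-2735) = (202434 + 20160)*(-2735) = 222594*(-2735) = -608794590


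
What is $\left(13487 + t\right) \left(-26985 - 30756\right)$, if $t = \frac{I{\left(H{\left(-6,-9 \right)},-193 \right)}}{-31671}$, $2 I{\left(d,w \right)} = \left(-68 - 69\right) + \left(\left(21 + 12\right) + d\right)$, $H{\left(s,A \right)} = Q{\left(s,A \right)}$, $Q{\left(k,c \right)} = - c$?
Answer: $- \frac{16442589862303}{21114} \approx -7.7875 \cdot 10^{8}$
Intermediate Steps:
$H{\left(s,A \right)} = - A$
$I{\left(d,w \right)} = -52 + \frac{d}{2}$ ($I{\left(d,w \right)} = \frac{\left(-68 - 69\right) + \left(\left(21 + 12\right) + d\right)}{2} = \frac{-137 + \left(33 + d\right)}{2} = \frac{-104 + d}{2} = -52 + \frac{d}{2}$)
$t = \frac{95}{63342}$ ($t = \frac{-52 + \frac{\left(-1\right) \left(-9\right)}{2}}{-31671} = \left(-52 + \frac{1}{2} \cdot 9\right) \left(- \frac{1}{31671}\right) = \left(-52 + \frac{9}{2}\right) \left(- \frac{1}{31671}\right) = \left(- \frac{95}{2}\right) \left(- \frac{1}{31671}\right) = \frac{95}{63342} \approx 0.0014998$)
$\left(13487 + t\right) \left(-26985 - 30756\right) = \left(13487 + \frac{95}{63342}\right) \left(-26985 - 30756\right) = \frac{854293649}{63342} \left(-57741\right) = - \frac{16442589862303}{21114}$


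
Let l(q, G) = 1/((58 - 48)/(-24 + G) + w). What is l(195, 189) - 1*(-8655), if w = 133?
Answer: 38004138/4391 ≈ 8655.0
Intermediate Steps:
l(q, G) = 1/(133 + 10/(-24 + G)) (l(q, G) = 1/((58 - 48)/(-24 + G) + 133) = 1/(10/(-24 + G) + 133) = 1/(133 + 10/(-24 + G)))
l(195, 189) - 1*(-8655) = (-24 + 189)/(-3182 + 133*189) - 1*(-8655) = 165/(-3182 + 25137) + 8655 = 165/21955 + 8655 = (1/21955)*165 + 8655 = 33/4391 + 8655 = 38004138/4391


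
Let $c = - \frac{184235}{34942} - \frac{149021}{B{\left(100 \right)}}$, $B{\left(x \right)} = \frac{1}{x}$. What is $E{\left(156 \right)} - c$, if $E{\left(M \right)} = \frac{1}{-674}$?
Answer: $\frac{87739527561562}{5887727} \approx 1.4902 \cdot 10^{7}$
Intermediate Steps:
$E{\left(M \right)} = - \frac{1}{674}$
$c = - \frac{520709362435}{34942}$ ($c = - \frac{184235}{34942} - \frac{149021}{\frac{1}{100}} = \left(-184235\right) \frac{1}{34942} - 149021 \frac{1}{\frac{1}{100}} = - \frac{184235}{34942} - 14902100 = - \frac{520709362435}{34942} \approx -1.4902 \cdot 10^{7}$)
$E{\left(156 \right)} - c = - \frac{1}{674} - - \frac{520709362435}{34942} = - \frac{1}{674} + \frac{520709362435}{34942} = \frac{87739527561562}{5887727}$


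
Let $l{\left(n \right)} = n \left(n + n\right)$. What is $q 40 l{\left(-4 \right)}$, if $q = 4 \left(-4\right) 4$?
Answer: $-81920$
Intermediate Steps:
$l{\left(n \right)} = 2 n^{2}$ ($l{\left(n \right)} = n 2 n = 2 n^{2}$)
$q = -64$ ($q = \left(-16\right) 4 = -64$)
$q 40 l{\left(-4 \right)} = \left(-64\right) 40 \cdot 2 \left(-4\right)^{2} = - 2560 \cdot 2 \cdot 16 = \left(-2560\right) 32 = -81920$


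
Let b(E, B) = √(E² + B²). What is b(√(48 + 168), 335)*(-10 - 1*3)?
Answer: -13*√112441 ≈ -4359.2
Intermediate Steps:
b(E, B) = √(B² + E²)
b(√(48 + 168), 335)*(-10 - 1*3) = √(335² + (√(48 + 168))²)*(-10 - 1*3) = √(112225 + (√216)²)*(-10 - 3) = √(112225 + (6*√6)²)*(-13) = √(112225 + 216)*(-13) = √112441*(-13) = -13*√112441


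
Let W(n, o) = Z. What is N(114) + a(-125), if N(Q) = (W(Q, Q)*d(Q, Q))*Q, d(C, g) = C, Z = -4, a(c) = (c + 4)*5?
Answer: -52589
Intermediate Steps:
a(c) = 20 + 5*c (a(c) = (4 + c)*5 = 20 + 5*c)
W(n, o) = -4
N(Q) = -4*Q**2 (N(Q) = (-4*Q)*Q = -4*Q**2)
N(114) + a(-125) = -4*114**2 + (20 + 5*(-125)) = -4*12996 + (20 - 625) = -51984 - 605 = -52589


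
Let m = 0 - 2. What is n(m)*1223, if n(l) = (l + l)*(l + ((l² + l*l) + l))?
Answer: -19568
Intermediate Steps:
m = -2
n(l) = 2*l*(2*l + 2*l²) (n(l) = (2*l)*(l + ((l² + l²) + l)) = (2*l)*(l + (2*l² + l)) = (2*l)*(l + (l + 2*l²)) = (2*l)*(2*l + 2*l²) = 2*l*(2*l + 2*l²))
n(m)*1223 = (4*(-2)²*(1 - 2))*1223 = (4*4*(-1))*1223 = -16*1223 = -19568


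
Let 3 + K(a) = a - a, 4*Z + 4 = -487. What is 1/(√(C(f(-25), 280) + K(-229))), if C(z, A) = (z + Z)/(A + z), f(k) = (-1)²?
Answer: -2*I*√1084379/3859 ≈ -0.53969*I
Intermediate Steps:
Z = -491/4 (Z = -1 + (¼)*(-487) = -1 - 487/4 = -491/4 ≈ -122.75)
K(a) = -3 (K(a) = -3 + (a - a) = -3 + 0 = -3)
f(k) = 1
C(z, A) = (-491/4 + z)/(A + z) (C(z, A) = (z - 491/4)/(A + z) = (-491/4 + z)/(A + z))
1/(√(C(f(-25), 280) + K(-229))) = 1/(√((-491/4 + 1)/(280 + 1) - 3)) = 1/(√(-487/4/281 - 3)) = 1/(√((1/281)*(-487/4) - 3)) = 1/(√(-487/1124 - 3)) = 1/(√(-3859/1124)) = 1/(I*√1084379/562) = -2*I*√1084379/3859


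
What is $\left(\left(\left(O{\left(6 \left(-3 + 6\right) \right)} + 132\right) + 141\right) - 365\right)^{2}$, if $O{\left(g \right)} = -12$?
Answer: $10816$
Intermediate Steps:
$\left(\left(\left(O{\left(6 \left(-3 + 6\right) \right)} + 132\right) + 141\right) - 365\right)^{2} = \left(\left(\left(-12 + 132\right) + 141\right) - 365\right)^{2} = \left(\left(120 + 141\right) - 365\right)^{2} = \left(261 - 365\right)^{2} = \left(-104\right)^{2} = 10816$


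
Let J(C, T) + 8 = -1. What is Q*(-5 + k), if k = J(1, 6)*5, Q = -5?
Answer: 250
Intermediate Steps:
J(C, T) = -9 (J(C, T) = -8 - 1 = -9)
k = -45 (k = -9*5 = -45)
Q*(-5 + k) = -5*(-5 - 45) = -5*(-50) = 250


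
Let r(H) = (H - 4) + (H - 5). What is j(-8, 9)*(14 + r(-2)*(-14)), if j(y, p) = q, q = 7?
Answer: 1372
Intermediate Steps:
j(y, p) = 7
r(H) = -9 + 2*H (r(H) = (-4 + H) + (-5 + H) = -9 + 2*H)
j(-8, 9)*(14 + r(-2)*(-14)) = 7*(14 + (-9 + 2*(-2))*(-14)) = 7*(14 + (-9 - 4)*(-14)) = 7*(14 - 13*(-14)) = 7*(14 + 182) = 7*196 = 1372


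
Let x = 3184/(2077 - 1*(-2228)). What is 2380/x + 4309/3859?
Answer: 9888161989/3071764 ≈ 3219.1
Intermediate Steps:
x = 3184/4305 (x = 3184/(2077 + 2228) = 3184/4305 ≈ 0.73960)
2380/x + 4309/3859 = 2380/(3184/4305) + 4309/3859 = 2380*(4305/3184) + 4309*(1/3859) = 2561475/796 + 4309/3859 = 9888161989/3071764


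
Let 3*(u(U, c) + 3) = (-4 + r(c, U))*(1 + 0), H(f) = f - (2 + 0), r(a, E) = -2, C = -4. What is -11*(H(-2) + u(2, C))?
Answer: 99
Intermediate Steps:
H(f) = -2 + f (H(f) = f - 1*2 = f - 2 = -2 + f)
u(U, c) = -5 (u(U, c) = -3 + ((-4 - 2)*(1 + 0))/3 = -3 + (-6*1)/3 = -3 + (1/3)*(-6) = -3 - 2 = -5)
-11*(H(-2) + u(2, C)) = -11*((-2 - 2) - 5) = -11*(-4 - 5) = -11*(-9) = 99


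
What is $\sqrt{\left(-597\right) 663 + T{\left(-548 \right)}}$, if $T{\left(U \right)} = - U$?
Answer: $i \sqrt{395263} \approx 628.7 i$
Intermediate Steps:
$\sqrt{\left(-597\right) 663 + T{\left(-548 \right)}} = \sqrt{\left(-597\right) 663 - -548} = \sqrt{-395811 + 548} = \sqrt{-395263} = i \sqrt{395263}$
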